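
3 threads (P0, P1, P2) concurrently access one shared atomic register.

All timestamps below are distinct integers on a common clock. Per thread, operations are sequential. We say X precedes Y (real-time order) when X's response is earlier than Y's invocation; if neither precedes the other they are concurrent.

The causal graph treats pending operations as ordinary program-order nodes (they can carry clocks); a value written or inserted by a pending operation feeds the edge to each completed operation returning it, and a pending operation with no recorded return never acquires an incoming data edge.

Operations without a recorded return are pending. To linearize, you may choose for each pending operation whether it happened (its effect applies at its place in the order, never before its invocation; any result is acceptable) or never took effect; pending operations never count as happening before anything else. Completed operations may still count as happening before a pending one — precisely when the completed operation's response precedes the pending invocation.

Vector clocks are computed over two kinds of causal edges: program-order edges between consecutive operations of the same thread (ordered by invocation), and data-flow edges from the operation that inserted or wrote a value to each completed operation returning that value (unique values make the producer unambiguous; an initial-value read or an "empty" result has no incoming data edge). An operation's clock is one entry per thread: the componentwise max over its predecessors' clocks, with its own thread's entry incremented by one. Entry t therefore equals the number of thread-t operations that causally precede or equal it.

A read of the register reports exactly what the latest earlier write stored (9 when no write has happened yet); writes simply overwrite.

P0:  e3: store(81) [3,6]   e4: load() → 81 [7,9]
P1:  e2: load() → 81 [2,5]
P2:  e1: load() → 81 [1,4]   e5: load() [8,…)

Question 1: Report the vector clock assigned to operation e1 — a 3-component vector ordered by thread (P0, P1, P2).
root op e3, invoked 3: fresh clock plus P0's own tick → (1, 0, 0)
e1 (invocation 1): componentwise max over VC(e3)=(1, 0, 0), +1 at P2, giving (1, 0, 1)
e2 (invocation 2): componentwise max over VC(e3)=(1, 0, 0), +1 at P1, giving (1, 1, 0)
e4 (invocation 7): componentwise max over VC(e3)=(1, 0, 0), +1 at P0, giving (2, 0, 0)
e5 (invocation 8): componentwise max over VC(e1)=(1, 0, 1), +1 at P2, giving (1, 0, 2)
target: VC(e1) = (1, 0, 1)

(1, 0, 1)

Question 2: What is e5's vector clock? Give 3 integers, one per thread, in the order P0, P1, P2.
VC(e3, invoked at 3): no causal predecessors; +1 on P0 → (1, 0, 0)
e1, invoked 1, takes VC(e3)=(1, 0, 0) under max, adds 1 for P2 → (1, 0, 1)
e2, invoked 2, takes VC(e3)=(1, 0, 0) under max, adds 1 for P1 → (1, 1, 0)
e4, invoked 7, takes VC(e3)=(1, 0, 0) under max, adds 1 for P0 → (2, 0, 0)
e5, invoked 8, takes VC(e1)=(1, 0, 1) under max, adds 1 for P2 → (1, 0, 2)
target: VC(e5) = (1, 0, 2)

(1, 0, 2)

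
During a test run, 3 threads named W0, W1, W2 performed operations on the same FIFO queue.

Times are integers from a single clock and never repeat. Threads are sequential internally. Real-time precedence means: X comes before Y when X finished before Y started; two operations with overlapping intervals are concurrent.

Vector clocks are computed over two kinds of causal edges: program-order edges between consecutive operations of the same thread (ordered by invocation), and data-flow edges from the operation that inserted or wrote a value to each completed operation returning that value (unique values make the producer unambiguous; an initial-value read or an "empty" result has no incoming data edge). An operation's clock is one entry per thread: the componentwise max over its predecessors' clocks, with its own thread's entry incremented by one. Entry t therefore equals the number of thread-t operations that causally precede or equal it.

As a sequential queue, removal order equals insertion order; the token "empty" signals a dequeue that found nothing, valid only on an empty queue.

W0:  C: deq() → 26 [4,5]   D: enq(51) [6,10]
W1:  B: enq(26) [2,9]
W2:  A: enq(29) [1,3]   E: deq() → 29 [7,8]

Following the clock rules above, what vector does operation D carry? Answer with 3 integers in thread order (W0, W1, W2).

invoked at 1, A has no predecessors; its own W2 bump gives (0, 0, 1)
invoked at 2, B has no predecessors; its own W1 bump gives (0, 1, 0)
E (invocation 7): componentwise max over VC(A)=(0, 0, 1), +1 at W2, giving (0, 0, 2)
C (invocation 4): componentwise max over VC(B)=(0, 1, 0), +1 at W0, giving (1, 1, 0)
D (invocation 6): componentwise max over VC(C)=(1, 1, 0), +1 at W0, giving (2, 1, 0)
target: VC(D) = (2, 1, 0)

(2, 1, 0)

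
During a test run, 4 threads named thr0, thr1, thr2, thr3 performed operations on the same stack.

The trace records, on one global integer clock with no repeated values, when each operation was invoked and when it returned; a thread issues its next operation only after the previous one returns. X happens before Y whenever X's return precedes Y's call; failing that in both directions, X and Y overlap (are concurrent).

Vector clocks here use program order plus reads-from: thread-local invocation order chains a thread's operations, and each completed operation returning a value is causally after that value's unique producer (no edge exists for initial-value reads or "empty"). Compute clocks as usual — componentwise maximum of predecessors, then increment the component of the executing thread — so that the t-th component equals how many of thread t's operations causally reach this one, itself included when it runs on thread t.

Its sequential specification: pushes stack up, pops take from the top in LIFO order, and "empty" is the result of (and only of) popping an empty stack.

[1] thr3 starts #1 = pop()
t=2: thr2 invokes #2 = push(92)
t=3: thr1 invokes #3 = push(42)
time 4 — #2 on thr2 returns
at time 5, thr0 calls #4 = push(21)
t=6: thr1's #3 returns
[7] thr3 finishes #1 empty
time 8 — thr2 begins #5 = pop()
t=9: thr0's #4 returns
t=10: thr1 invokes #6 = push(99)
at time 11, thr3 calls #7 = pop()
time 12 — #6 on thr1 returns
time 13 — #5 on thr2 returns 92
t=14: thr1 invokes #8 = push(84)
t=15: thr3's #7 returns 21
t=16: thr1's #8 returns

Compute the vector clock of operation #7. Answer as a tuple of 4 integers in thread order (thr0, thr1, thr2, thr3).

VC(#1, invoked at 1): no causal predecessors; +1 on thr3 → (0, 0, 0, 1)
VC(#2, invoked at 2): no causal predecessors; +1 on thr2 → (0, 0, 1, 0)
VC(#3, invoked at 3): no causal predecessors; +1 on thr1 → (0, 1, 0, 0)
VC(#4, invoked at 5): no causal predecessors; +1 on thr0 → (1, 0, 0, 0)
from VC(#2)=(0, 0, 1, 0), #5 (invoked 8) maxes components and bumps thr2 → (0, 0, 2, 0)
from VC(#3)=(0, 1, 0, 0), #6 (invoked 10) maxes components and bumps thr1 → (0, 2, 0, 0)
from VC(#6)=(0, 2, 0, 0), #8 (invoked 14) maxes components and bumps thr1 → (0, 3, 0, 0)
from VC(#1)=(0, 0, 0, 1), VC(#4)=(1, 0, 0, 0), #7 (invoked 11) maxes components and bumps thr3 → (1, 0, 0, 2)
target: VC(#7) = (1, 0, 0, 2)

(1, 0, 0, 2)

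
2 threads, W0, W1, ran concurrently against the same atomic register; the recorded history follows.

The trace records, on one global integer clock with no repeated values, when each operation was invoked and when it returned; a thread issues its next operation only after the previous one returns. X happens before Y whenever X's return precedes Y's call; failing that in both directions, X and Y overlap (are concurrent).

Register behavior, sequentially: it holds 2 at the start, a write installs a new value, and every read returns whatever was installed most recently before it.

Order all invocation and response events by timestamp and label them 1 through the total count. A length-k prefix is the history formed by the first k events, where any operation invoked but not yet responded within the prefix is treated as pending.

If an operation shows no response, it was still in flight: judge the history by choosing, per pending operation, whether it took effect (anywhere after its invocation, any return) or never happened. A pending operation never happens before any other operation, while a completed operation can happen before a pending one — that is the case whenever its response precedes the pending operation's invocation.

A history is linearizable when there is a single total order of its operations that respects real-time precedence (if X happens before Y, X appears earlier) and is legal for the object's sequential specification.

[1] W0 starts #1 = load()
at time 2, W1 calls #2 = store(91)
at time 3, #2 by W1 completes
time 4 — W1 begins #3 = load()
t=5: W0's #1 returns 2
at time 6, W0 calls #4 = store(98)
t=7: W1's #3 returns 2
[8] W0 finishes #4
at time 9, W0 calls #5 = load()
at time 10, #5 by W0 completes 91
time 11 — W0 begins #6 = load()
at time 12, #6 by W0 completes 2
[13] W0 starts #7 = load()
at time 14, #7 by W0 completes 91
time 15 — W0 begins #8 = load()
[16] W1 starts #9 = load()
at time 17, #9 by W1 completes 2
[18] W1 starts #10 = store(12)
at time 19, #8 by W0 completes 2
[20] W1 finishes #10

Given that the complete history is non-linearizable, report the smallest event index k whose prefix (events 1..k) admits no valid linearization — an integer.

7

events 1..6 are linearizable; a witness order is #1, #2:
after step 1 (#1 load() → 2): value 2
after step 2 (#2 store(91)): value 91
at event 7 (#3's time-7 response) nothing linearizes any more
no escape via the 1 pending operation (#4): every completion choice fails
e.g. #1, #2, #3 (pending dropped): illegal at step 3, since #3 load() → 2 cannot apply there
e.g. #2, #1, #3 (pending dropped): illegal at step 2, since #1 load() → 2 cannot apply there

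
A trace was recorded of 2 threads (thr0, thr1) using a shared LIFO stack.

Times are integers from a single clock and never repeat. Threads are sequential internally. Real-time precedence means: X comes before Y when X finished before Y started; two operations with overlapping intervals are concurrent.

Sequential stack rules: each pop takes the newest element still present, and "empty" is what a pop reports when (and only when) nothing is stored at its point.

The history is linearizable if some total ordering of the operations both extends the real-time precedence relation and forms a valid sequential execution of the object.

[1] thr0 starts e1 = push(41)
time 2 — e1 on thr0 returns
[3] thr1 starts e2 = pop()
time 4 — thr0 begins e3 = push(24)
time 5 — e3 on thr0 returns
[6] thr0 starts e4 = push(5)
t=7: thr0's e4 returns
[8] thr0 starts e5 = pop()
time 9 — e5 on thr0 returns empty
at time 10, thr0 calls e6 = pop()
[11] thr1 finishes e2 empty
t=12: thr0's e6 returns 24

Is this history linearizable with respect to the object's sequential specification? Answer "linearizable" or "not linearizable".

through event 8 a valid linearization exists; event 9 (e5 responding at time 9) ends that
exhaustive check: the 4 completed LIFO stack ops admit one real-time order; illegal
include/drop combinations of the 1 pending operation (e2) were all tried; none helps
sample order e1, e3, e4, e5 (pending dropped) stalls at step 4 — e5 pop() → empty has no legal effect

not linearizable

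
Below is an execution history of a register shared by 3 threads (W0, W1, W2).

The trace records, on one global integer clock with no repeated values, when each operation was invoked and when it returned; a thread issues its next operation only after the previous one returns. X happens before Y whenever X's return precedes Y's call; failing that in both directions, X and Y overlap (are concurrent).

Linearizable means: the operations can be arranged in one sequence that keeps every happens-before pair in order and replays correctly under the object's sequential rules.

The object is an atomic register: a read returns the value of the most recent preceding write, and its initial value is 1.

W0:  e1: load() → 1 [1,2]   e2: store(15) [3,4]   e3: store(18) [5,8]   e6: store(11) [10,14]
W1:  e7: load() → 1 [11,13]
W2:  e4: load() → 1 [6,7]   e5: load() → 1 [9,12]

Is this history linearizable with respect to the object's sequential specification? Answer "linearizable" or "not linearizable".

not linearizable

cut after 6 events: linearizable; cut after 7 events (e4 responds, time 7): not linearizable
one real-time candidate order over the 3 completed operations — the register replay rejects it
no completion choice of the 1 pending operation (e3) rescues it — every subset was tried
e.g. e1, e2, e4 (pending dropped): illegal at step 3, since e4 load() → 1 cannot apply there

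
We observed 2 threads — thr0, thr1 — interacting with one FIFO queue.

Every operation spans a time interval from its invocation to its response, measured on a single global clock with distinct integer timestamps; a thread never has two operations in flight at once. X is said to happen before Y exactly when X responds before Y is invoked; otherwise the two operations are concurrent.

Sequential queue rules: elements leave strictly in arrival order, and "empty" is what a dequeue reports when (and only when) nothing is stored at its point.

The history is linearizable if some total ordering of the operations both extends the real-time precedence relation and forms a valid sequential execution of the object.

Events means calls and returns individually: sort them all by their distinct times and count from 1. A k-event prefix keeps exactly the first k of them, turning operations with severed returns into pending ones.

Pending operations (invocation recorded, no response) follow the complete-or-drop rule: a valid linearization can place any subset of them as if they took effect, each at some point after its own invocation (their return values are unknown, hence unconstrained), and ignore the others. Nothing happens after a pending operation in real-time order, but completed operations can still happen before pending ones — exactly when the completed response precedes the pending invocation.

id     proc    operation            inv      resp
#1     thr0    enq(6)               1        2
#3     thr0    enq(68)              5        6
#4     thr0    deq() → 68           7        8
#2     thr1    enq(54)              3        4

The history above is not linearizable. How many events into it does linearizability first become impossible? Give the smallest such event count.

events 1..7 are linearizable; a witness order is #1, #2, #3:
after step 1 (#1 enq(6)): queue <6>
after step 2 (#2 enq(54)): queue <6,54>
after step 3 (#3 enq(68)): queue <6,54,68>
include event 8 — #4 responding at 8 — and every candidate order breaks
one such order, #1, #2, #3, #4, breaks at step 4 where #4 deq() → 68 is illegal

8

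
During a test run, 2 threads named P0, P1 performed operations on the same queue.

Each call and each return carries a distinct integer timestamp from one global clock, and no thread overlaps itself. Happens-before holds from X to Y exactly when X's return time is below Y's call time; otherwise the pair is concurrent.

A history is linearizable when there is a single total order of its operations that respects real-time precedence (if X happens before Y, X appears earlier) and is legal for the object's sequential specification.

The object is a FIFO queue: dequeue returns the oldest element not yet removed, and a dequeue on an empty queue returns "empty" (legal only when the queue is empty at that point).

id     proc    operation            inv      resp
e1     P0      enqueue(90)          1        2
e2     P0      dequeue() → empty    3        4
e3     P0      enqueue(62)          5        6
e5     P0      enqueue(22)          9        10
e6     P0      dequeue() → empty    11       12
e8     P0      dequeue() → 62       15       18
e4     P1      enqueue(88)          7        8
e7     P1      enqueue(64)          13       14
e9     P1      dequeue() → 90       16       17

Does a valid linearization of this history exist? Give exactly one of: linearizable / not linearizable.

through event 3 a valid linearization exists; event 4 (e2 responding at time 4) ends that
exhaustive check: the 2 completed queue ops admit one real-time order; illegal
for example e1, e2 fails at step 2: e2 dequeue() → empty is not legal there

not linearizable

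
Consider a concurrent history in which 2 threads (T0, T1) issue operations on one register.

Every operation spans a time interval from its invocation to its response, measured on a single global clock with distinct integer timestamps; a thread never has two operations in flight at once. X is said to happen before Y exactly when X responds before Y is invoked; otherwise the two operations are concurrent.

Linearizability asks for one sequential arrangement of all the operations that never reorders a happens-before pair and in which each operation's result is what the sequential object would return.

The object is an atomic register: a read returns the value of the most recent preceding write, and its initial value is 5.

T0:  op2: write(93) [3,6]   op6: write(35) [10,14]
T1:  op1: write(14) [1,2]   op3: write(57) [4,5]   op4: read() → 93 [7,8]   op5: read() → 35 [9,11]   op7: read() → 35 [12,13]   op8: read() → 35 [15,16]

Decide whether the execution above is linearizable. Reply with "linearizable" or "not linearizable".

linearizable

witness order: op1, op3, op2, op4, op6, op5, op7, op8
after step 1 (op1 write(14)): value 14
after step 2 (op3 write(57)): value 57
after step 3 (op2 write(93)): value 93
after step 4 (op4 read() → 93): value 93
after step 5 (op6 write(35)): value 35
after step 6 (op5 read() → 35): value 35
after step 7 (op7 read() → 35): value 35
after step 8 (op8 read() → 35): value 35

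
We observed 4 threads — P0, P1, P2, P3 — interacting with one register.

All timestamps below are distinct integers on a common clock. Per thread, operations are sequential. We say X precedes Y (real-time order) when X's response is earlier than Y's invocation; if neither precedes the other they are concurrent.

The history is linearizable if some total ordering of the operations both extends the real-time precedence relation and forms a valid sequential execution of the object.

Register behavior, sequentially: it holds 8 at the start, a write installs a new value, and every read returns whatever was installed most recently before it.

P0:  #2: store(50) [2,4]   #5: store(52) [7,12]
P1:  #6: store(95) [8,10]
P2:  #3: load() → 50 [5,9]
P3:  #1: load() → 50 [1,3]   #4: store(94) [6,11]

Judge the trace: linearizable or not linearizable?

linearizable

a witness: #2, #1, #3, #4, #5, #6
after step 1 (#2 store(50)): value 50
after step 2 (#1 load() → 50): value 50
after step 3 (#3 load() → 50): value 50
after step 4 (#4 store(94)): value 94
after step 5 (#5 store(52)): value 52
after step 6 (#6 store(95)): value 95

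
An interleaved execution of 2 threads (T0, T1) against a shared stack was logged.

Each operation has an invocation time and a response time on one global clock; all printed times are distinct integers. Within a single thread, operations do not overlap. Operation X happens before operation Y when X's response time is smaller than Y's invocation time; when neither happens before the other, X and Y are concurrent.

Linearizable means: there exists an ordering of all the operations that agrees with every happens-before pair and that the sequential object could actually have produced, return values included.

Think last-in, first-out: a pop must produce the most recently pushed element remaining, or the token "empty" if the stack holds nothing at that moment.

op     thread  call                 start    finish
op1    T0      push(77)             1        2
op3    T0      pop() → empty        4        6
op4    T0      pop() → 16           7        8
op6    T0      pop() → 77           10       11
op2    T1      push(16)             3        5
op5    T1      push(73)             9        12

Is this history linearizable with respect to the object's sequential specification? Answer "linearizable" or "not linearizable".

already the first 6 events (up to op3's response at time 6) admit no linearization; the first 5 still do
every one of the 2 real-time-consistent orders over 3 completed stack ops fails the sequential spec
take op1, op2, op3: step 3 already fails, because op3 pop() → empty cannot occur there
take op1, op3, op2: step 2 already fails, because op3 pop() → empty cannot occur there

not linearizable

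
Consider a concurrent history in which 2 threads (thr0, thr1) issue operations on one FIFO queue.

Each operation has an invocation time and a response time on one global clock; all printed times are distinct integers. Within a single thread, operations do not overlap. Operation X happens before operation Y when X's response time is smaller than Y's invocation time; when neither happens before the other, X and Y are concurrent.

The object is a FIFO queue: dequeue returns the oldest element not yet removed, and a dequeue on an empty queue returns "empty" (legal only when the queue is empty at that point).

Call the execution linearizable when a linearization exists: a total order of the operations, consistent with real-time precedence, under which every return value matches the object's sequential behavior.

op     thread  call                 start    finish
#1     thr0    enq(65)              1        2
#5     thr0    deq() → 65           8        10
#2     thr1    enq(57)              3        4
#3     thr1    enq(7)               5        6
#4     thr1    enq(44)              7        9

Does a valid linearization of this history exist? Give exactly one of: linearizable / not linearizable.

linearizable

a witness: #1, #2, #3, #4, #5
1. #1 enq(65), leaving queue <65>
2. #2 enq(57), leaving queue <65,57>
3. #3 enq(7), leaving queue <65,57,7>
4. #4 enq(44), leaving queue <65,57,7,44>
5. #5 deq() → 65, leaving queue <57,7,44>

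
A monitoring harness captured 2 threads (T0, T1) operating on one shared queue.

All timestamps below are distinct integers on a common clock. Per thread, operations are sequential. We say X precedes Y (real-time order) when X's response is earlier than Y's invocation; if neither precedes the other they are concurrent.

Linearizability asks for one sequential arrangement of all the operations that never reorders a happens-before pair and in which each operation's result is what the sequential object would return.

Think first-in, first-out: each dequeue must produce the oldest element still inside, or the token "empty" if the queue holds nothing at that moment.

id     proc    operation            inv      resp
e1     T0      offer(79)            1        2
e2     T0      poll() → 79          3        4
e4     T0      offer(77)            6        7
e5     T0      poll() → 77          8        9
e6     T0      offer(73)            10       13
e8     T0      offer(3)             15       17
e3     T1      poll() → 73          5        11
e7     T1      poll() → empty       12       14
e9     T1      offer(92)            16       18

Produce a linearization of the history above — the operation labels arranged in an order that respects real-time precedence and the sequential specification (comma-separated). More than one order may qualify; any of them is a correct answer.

e1, e2, e4, e5, e6, e3, e7, e8, e9

after step 1 (e1 offer(79)): queue <79>
after step 2 (e2 poll() → 79): queue <>
after step 3 (e4 offer(77)): queue <77>
after step 4 (e5 poll() → 77): queue <>
after step 5 (e6 offer(73)): queue <73>
after step 6 (e3 poll() → 73): queue <>
after step 7 (e7 poll() → empty): queue <>
after step 8 (e8 offer(3)): queue <3>
after step 9 (e9 offer(92)): queue <3,92>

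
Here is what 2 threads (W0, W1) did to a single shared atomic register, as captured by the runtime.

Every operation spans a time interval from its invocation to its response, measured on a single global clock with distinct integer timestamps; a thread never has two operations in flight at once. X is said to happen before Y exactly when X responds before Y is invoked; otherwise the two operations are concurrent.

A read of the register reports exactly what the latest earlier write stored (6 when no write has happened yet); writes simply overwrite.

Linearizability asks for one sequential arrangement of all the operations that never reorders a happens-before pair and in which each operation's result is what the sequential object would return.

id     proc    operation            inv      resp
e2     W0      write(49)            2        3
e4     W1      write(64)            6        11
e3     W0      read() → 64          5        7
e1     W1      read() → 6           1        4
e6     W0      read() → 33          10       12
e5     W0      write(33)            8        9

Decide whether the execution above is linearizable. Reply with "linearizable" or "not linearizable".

one valid linearization: e1, e2, e4, e3, e5, e6
1. e1 read() → 6, leaving value 6
2. e2 write(49), leaving value 49
3. e4 write(64), leaving value 64
4. e3 read() → 64, leaving value 64
5. e5 write(33), leaving value 33
6. e6 read() → 33, leaving value 33

linearizable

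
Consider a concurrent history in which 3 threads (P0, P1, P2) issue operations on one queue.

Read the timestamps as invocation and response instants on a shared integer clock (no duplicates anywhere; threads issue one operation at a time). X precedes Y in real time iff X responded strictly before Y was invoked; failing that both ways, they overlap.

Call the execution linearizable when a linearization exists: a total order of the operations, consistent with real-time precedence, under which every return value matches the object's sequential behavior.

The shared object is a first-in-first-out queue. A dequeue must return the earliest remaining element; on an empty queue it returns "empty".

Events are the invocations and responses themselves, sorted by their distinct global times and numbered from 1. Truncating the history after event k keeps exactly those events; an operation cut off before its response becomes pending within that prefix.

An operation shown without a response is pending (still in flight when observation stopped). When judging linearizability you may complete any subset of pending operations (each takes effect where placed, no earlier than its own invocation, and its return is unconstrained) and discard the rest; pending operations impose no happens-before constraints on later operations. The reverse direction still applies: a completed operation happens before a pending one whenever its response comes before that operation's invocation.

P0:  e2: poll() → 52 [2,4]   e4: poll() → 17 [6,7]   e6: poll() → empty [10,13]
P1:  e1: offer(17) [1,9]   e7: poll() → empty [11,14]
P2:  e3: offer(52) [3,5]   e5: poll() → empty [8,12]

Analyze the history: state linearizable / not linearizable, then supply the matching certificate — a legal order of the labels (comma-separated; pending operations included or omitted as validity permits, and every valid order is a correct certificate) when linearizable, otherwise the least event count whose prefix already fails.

linearizable — witness: e3, e1, e2, e4, e5, e6, e7

1. e3 offer(52), leaving queue <52>
2. e1 offer(17), leaving queue <52,17>
3. e2 poll() → 52, leaving queue <17>
4. e4 poll() → 17, leaving queue <>
5. e5 poll() → empty, leaving queue <>
6. e6 poll() → empty, leaving queue <>
7. e7 poll() → empty, leaving queue <>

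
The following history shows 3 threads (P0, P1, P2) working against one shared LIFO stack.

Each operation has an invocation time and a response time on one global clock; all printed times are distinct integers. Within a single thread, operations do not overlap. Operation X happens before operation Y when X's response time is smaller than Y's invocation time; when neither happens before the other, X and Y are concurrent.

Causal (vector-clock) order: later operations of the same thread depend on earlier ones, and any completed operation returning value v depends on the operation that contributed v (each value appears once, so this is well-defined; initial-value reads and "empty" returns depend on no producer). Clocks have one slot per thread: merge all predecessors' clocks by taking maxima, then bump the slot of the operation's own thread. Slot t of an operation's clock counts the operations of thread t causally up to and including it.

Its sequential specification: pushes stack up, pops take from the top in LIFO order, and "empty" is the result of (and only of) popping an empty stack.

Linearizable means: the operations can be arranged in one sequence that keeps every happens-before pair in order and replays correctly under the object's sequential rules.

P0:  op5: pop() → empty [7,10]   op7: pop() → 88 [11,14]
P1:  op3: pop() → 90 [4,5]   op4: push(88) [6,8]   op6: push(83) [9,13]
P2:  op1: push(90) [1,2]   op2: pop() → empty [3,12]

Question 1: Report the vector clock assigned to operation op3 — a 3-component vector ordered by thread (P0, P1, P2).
(0, 1, 1)

op1, invoked 1, has no incoming edges; only P2's bump applies → (0, 0, 1)
op5, invoked 7, has no incoming edges; only P0's bump applies → (1, 0, 0)
merge at op2 (invoked 3): VC(op1)=(0, 0, 1), own-thread bump on P2 → (0, 0, 2)
merge at op3 (invoked 4): VC(op1)=(0, 0, 1), own-thread bump on P1 → (0, 1, 1)
merge at op4 (invoked 6): VC(op3)=(0, 1, 1), own-thread bump on P1 → (0, 2, 1)
merge at op6 (invoked 9): VC(op4)=(0, 2, 1), own-thread bump on P1 → (0, 3, 1)
merge at op7 (invoked 11): VC(op4)=(0, 2, 1), VC(op5)=(1, 0, 0), own-thread bump on P0 → (2, 2, 1)
target: VC(op3) = (0, 1, 1)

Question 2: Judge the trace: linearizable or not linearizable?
linearizable

one valid linearization: op1, op3, op2, op5, op4, op7, op6
after step 1 (op1 push(90)): stack <90>
after step 2 (op3 pop() → 90): stack <>
after step 3 (op2 pop() → empty): stack <>
after step 4 (op5 pop() → empty): stack <>
after step 5 (op4 push(88)): stack <88>
after step 6 (op7 pop() → 88): stack <>
after step 7 (op6 push(83)): stack <83>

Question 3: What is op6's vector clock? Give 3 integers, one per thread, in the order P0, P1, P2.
(0, 3, 1)

no predecessors for op1 (invoked 1): P2 increments from zero → (0, 0, 1)
no predecessors for op5 (invoked 7): P0 increments from zero → (1, 0, 0)
op2, invoked 3, takes VC(op1)=(0, 0, 1) under max, adds 1 for P2 → (0, 0, 2)
op3, invoked 4, takes VC(op1)=(0, 0, 1) under max, adds 1 for P1 → (0, 1, 1)
op4, invoked 6, takes VC(op3)=(0, 1, 1) under max, adds 1 for P1 → (0, 2, 1)
op6, invoked 9, takes VC(op4)=(0, 2, 1) under max, adds 1 for P1 → (0, 3, 1)
op7, invoked 11, takes VC(op4)=(0, 2, 1), VC(op5)=(1, 0, 0) under max, adds 1 for P0 → (2, 2, 1)
target: VC(op6) = (0, 3, 1)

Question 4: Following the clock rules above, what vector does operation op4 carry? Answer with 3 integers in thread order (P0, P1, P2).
(0, 2, 1)

op1 (invocation 1): nothing precedes it; P2's component alone gives (0, 0, 1)
op5 (invocation 7): nothing precedes it; P0's component alone gives (1, 0, 0)
invoked at 3, op2 merges VC(op1)=(0, 0, 1) and bumps P2's slot → (0, 0, 2)
invoked at 4, op3 merges VC(op1)=(0, 0, 1) and bumps P1's slot → (0, 1, 1)
invoked at 6, op4 merges VC(op3)=(0, 1, 1) and bumps P1's slot → (0, 2, 1)
invoked at 9, op6 merges VC(op4)=(0, 2, 1) and bumps P1's slot → (0, 3, 1)
invoked at 11, op7 merges VC(op4)=(0, 2, 1), VC(op5)=(1, 0, 0) and bumps P0's slot → (2, 2, 1)
target: VC(op4) = (0, 2, 1)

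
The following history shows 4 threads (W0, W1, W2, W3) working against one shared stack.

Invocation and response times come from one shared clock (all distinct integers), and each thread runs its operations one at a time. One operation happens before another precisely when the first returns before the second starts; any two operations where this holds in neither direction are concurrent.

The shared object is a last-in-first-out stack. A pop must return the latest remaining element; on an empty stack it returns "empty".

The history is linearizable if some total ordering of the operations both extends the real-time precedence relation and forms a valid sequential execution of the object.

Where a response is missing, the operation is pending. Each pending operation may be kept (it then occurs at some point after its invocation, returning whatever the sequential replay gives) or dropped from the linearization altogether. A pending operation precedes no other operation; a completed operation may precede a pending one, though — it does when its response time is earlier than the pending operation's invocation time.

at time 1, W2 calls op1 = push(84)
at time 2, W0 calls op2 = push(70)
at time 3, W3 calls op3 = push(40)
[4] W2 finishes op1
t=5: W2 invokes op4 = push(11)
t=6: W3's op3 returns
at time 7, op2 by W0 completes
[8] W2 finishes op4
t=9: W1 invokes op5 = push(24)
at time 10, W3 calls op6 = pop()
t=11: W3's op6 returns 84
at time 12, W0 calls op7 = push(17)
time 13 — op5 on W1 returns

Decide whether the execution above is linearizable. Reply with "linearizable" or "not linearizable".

through event 10 a valid linearization exists; event 11 (op6 responding at time 11) ends that
5 completed operations, 12 real-time-consistent orders — every stack replay fails
every completion of the 1 pending operation (op5) was checked; none linearizes
take op1, op2, op3, op4, op6 (pending dropped): step 5 already fails, because op6 pop() → 84 cannot occur there
take op1, op2, op4, op3, op6 (pending dropped): step 5 already fails, because op6 pop() → 84 cannot occur there

not linearizable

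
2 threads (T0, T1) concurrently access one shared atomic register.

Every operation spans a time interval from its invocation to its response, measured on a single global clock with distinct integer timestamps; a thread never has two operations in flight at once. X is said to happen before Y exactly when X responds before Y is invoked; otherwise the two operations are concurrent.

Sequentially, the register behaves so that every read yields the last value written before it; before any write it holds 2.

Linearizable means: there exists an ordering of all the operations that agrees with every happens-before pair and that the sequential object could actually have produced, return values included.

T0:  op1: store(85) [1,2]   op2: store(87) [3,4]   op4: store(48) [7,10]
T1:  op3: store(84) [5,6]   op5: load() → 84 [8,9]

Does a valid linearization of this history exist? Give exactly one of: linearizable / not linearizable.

linearizable

one valid linearization: op1, op2, op3, op5, op4
1. op1 store(85), leaving value 85
2. op2 store(87), leaving value 87
3. op3 store(84), leaving value 84
4. op5 load() → 84, leaving value 84
5. op4 store(48), leaving value 48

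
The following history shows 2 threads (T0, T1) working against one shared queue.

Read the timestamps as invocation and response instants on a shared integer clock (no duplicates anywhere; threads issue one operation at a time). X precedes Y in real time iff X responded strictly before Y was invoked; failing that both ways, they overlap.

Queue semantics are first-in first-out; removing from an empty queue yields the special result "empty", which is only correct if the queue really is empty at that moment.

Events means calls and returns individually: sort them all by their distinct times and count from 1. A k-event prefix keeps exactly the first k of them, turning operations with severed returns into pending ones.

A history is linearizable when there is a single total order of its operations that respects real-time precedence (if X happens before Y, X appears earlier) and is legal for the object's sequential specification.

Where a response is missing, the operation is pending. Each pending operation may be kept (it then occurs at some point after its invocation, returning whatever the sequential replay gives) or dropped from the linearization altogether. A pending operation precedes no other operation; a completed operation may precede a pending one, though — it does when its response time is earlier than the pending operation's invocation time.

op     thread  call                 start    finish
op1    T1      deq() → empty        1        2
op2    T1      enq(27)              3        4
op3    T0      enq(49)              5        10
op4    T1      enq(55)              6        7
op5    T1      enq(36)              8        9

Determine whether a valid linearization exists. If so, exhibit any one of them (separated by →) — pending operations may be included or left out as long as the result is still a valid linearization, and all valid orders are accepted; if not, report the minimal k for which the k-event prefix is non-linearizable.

linearizable — witness: op1 → op2 → op3 → op4 → op5

step 1: op1 deq() → empty — queue <>
step 2: op2 enq(27) — queue <27>
step 3: op3 enq(49) — queue <27,49>
step 4: op4 enq(55) — queue <27,49,55>
step 5: op5 enq(36) — queue <27,49,55,36>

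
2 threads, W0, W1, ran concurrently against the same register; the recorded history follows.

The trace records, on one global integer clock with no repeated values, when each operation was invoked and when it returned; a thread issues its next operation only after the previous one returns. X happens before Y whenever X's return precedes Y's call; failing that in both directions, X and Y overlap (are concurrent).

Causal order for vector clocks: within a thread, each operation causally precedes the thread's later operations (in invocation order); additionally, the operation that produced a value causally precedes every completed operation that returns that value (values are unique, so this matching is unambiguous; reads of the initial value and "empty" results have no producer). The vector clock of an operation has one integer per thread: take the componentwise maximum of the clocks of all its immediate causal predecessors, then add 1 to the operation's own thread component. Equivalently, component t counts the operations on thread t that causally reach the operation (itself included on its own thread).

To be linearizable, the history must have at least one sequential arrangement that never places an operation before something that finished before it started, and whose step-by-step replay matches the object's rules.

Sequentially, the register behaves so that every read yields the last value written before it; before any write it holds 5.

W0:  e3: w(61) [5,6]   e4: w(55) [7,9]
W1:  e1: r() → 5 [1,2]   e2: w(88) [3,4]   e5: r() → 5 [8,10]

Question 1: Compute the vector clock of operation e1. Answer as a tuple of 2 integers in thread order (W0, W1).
(0, 1)

e1 (invocation 1): nothing precedes it; W1's component alone gives (0, 1)
e3 (invocation 5): nothing precedes it; W0's component alone gives (1, 0)
from VC(e1)=(0, 1), e2 (invoked 3) maxes components and bumps W1 → (0, 2)
from VC(e3)=(1, 0), e4 (invoked 7) maxes components and bumps W0 → (2, 0)
from VC(e2)=(0, 2), e5 (invoked 8) maxes components and bumps W1 → (0, 3)
target: VC(e1) = (0, 1)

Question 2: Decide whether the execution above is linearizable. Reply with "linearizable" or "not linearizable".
not linearizable

the violation lands at event 10, e5's response at time 10: events 1..9 linearize, events 1..10 do not
real-time-consistent orders of the 5 completed operations: 2 — all fail the register replay
one such order, e1, e2, e3, e4, e5, breaks at step 5 where e5 r() → 5 is illegal
one such order, e1, e2, e3, e5, e4, breaks at step 4 where e5 r() → 5 is illegal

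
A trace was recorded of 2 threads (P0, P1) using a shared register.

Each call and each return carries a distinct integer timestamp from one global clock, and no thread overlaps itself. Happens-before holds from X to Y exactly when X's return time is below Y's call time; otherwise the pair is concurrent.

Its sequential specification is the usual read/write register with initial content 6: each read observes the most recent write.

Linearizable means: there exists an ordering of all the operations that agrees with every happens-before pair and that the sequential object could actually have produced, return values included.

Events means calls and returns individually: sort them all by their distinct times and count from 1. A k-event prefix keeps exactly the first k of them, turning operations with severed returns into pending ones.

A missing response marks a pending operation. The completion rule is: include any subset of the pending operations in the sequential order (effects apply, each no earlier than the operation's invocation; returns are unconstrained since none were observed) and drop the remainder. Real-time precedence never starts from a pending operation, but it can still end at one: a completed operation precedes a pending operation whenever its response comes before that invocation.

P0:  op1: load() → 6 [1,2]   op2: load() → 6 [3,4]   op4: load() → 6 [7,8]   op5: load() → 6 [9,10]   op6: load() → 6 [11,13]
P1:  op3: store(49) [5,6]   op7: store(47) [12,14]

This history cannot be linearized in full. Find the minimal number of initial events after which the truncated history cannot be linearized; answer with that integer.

a valid linearization of events 1..7 exists, for instance op1, op2, op3:
1. op1 load() → 6, leaving value 6
2. op2 load() → 6, leaving value 6
3. op3 store(49), leaving value 49
include event 8 — op4 responding at 8 — and every candidate order breaks
sample order op1, op2, op3, op4 stalls at step 4 — op4 load() → 6 has no legal effect

8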